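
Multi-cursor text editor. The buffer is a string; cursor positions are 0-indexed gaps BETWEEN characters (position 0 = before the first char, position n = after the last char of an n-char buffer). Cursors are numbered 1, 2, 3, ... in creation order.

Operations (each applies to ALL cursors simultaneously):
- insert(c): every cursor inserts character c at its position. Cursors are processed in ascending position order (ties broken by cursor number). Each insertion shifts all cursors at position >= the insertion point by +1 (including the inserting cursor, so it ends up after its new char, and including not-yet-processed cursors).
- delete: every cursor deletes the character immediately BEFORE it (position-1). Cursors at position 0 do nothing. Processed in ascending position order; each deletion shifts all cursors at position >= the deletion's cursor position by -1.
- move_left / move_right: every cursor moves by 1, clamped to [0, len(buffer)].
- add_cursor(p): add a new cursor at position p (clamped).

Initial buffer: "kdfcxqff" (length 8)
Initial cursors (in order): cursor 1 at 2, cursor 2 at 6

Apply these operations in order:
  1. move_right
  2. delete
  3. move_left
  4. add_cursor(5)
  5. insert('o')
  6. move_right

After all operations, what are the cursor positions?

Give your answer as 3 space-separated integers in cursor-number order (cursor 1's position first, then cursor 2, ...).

Answer: 3 7 9

Derivation:
After op 1 (move_right): buffer="kdfcxqff" (len 8), cursors c1@3 c2@7, authorship ........
After op 2 (delete): buffer="kdcxqf" (len 6), cursors c1@2 c2@5, authorship ......
After op 3 (move_left): buffer="kdcxqf" (len 6), cursors c1@1 c2@4, authorship ......
After op 4 (add_cursor(5)): buffer="kdcxqf" (len 6), cursors c1@1 c2@4 c3@5, authorship ......
After op 5 (insert('o')): buffer="kodcxoqof" (len 9), cursors c1@2 c2@6 c3@8, authorship .1...2.3.
After op 6 (move_right): buffer="kodcxoqof" (len 9), cursors c1@3 c2@7 c3@9, authorship .1...2.3.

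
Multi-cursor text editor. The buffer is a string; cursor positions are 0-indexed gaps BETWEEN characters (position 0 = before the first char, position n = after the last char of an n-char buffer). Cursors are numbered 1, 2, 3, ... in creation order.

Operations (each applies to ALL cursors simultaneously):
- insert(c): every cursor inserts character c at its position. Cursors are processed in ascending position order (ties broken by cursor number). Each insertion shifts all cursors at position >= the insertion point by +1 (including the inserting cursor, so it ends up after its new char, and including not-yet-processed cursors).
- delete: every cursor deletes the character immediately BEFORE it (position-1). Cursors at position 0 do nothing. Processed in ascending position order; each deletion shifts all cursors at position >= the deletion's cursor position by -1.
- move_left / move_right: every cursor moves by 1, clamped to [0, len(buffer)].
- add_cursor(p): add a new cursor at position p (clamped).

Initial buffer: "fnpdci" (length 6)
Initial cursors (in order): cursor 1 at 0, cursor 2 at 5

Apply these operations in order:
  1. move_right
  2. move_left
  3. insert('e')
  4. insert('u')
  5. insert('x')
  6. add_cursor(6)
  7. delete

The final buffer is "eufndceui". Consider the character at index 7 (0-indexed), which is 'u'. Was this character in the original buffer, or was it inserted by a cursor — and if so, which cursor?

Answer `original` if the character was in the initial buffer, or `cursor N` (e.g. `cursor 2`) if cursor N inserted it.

After op 1 (move_right): buffer="fnpdci" (len 6), cursors c1@1 c2@6, authorship ......
After op 2 (move_left): buffer="fnpdci" (len 6), cursors c1@0 c2@5, authorship ......
After op 3 (insert('e')): buffer="efnpdcei" (len 8), cursors c1@1 c2@7, authorship 1.....2.
After op 4 (insert('u')): buffer="eufnpdceui" (len 10), cursors c1@2 c2@9, authorship 11.....22.
After op 5 (insert('x')): buffer="euxfnpdceuxi" (len 12), cursors c1@3 c2@11, authorship 111.....222.
After op 6 (add_cursor(6)): buffer="euxfnpdceuxi" (len 12), cursors c1@3 c3@6 c2@11, authorship 111.....222.
After op 7 (delete): buffer="eufndceui" (len 9), cursors c1@2 c3@4 c2@8, authorship 11....22.
Authorship (.=original, N=cursor N): 1 1 . . . . 2 2 .
Index 7: author = 2

Answer: cursor 2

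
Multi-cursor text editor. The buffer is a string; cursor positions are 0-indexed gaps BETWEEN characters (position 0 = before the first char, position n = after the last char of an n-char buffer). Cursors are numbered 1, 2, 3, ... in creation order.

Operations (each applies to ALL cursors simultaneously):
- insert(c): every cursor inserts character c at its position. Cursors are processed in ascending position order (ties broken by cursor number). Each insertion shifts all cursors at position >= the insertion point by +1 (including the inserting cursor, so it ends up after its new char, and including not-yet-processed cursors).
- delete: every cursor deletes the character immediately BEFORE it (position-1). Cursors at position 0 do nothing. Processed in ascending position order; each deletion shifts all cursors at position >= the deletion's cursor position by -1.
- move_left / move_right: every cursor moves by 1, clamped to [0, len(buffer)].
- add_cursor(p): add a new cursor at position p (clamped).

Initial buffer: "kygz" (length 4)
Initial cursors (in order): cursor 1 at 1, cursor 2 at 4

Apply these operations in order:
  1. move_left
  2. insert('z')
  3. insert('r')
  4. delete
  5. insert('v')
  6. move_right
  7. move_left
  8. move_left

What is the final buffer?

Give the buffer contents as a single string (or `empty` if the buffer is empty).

Answer: zvkygzvz

Derivation:
After op 1 (move_left): buffer="kygz" (len 4), cursors c1@0 c2@3, authorship ....
After op 2 (insert('z')): buffer="zkygzz" (len 6), cursors c1@1 c2@5, authorship 1...2.
After op 3 (insert('r')): buffer="zrkygzrz" (len 8), cursors c1@2 c2@7, authorship 11...22.
After op 4 (delete): buffer="zkygzz" (len 6), cursors c1@1 c2@5, authorship 1...2.
After op 5 (insert('v')): buffer="zvkygzvz" (len 8), cursors c1@2 c2@7, authorship 11...22.
After op 6 (move_right): buffer="zvkygzvz" (len 8), cursors c1@3 c2@8, authorship 11...22.
After op 7 (move_left): buffer="zvkygzvz" (len 8), cursors c1@2 c2@7, authorship 11...22.
After op 8 (move_left): buffer="zvkygzvz" (len 8), cursors c1@1 c2@6, authorship 11...22.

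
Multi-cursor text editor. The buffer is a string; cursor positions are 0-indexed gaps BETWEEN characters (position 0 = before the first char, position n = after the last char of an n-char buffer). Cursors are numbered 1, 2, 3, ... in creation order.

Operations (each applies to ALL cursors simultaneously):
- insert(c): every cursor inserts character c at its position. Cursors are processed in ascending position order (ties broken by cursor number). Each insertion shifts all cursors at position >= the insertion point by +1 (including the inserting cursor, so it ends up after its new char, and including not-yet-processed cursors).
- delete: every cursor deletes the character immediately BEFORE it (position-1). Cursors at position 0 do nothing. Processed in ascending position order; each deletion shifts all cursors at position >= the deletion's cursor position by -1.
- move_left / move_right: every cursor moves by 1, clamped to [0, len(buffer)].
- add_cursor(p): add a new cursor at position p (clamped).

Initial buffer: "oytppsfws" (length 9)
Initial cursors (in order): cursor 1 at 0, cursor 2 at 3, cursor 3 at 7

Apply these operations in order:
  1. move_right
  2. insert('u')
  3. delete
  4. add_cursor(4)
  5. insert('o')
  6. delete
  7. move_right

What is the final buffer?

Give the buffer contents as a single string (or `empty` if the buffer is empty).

Answer: oytppsfws

Derivation:
After op 1 (move_right): buffer="oytppsfws" (len 9), cursors c1@1 c2@4 c3@8, authorship .........
After op 2 (insert('u')): buffer="ouytpupsfwus" (len 12), cursors c1@2 c2@6 c3@11, authorship .1...2....3.
After op 3 (delete): buffer="oytppsfws" (len 9), cursors c1@1 c2@4 c3@8, authorship .........
After op 4 (add_cursor(4)): buffer="oytppsfws" (len 9), cursors c1@1 c2@4 c4@4 c3@8, authorship .........
After op 5 (insert('o')): buffer="ooytpoopsfwos" (len 13), cursors c1@2 c2@7 c4@7 c3@12, authorship .1...24....3.
After op 6 (delete): buffer="oytppsfws" (len 9), cursors c1@1 c2@4 c4@4 c3@8, authorship .........
After op 7 (move_right): buffer="oytppsfws" (len 9), cursors c1@2 c2@5 c4@5 c3@9, authorship .........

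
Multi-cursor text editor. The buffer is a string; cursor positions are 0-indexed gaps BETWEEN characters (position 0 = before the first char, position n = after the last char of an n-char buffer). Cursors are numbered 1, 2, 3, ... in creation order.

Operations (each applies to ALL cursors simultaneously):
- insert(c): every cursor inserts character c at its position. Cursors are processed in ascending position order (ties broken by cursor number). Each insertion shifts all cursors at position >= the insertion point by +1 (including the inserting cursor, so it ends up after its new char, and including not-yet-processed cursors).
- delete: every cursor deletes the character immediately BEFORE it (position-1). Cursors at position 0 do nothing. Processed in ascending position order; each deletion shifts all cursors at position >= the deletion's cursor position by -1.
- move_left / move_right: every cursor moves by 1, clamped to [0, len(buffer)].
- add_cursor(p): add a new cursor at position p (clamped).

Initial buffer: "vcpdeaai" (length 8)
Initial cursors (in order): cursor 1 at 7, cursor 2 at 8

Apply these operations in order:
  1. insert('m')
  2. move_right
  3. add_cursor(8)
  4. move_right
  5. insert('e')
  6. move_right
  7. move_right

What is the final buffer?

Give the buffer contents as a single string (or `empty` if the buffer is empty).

Answer: vcpdeaamiemee

Derivation:
After op 1 (insert('m')): buffer="vcpdeaamim" (len 10), cursors c1@8 c2@10, authorship .......1.2
After op 2 (move_right): buffer="vcpdeaamim" (len 10), cursors c1@9 c2@10, authorship .......1.2
After op 3 (add_cursor(8)): buffer="vcpdeaamim" (len 10), cursors c3@8 c1@9 c2@10, authorship .......1.2
After op 4 (move_right): buffer="vcpdeaamim" (len 10), cursors c3@9 c1@10 c2@10, authorship .......1.2
After op 5 (insert('e')): buffer="vcpdeaamiemee" (len 13), cursors c3@10 c1@13 c2@13, authorship .......1.3212
After op 6 (move_right): buffer="vcpdeaamiemee" (len 13), cursors c3@11 c1@13 c2@13, authorship .......1.3212
After op 7 (move_right): buffer="vcpdeaamiemee" (len 13), cursors c3@12 c1@13 c2@13, authorship .......1.3212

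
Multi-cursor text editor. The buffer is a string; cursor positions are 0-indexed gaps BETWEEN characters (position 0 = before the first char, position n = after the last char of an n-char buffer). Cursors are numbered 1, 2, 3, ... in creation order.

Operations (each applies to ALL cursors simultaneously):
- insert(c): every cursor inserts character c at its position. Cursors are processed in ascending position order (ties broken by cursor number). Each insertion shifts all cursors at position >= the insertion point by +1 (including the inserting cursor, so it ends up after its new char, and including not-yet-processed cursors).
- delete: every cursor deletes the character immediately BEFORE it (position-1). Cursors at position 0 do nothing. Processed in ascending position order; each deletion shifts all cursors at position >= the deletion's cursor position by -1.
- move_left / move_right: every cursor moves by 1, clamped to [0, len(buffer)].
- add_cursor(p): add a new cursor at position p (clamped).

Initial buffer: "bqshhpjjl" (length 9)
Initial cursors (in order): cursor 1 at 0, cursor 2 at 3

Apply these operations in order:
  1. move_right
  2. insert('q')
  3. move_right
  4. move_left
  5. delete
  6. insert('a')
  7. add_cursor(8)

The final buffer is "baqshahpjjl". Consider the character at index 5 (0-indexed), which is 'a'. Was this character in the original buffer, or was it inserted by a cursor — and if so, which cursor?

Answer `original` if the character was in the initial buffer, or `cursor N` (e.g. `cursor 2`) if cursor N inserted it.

Answer: cursor 2

Derivation:
After op 1 (move_right): buffer="bqshhpjjl" (len 9), cursors c1@1 c2@4, authorship .........
After op 2 (insert('q')): buffer="bqqshqhpjjl" (len 11), cursors c1@2 c2@6, authorship .1...2.....
After op 3 (move_right): buffer="bqqshqhpjjl" (len 11), cursors c1@3 c2@7, authorship .1...2.....
After op 4 (move_left): buffer="bqqshqhpjjl" (len 11), cursors c1@2 c2@6, authorship .1...2.....
After op 5 (delete): buffer="bqshhpjjl" (len 9), cursors c1@1 c2@4, authorship .........
After op 6 (insert('a')): buffer="baqshahpjjl" (len 11), cursors c1@2 c2@6, authorship .1...2.....
After op 7 (add_cursor(8)): buffer="baqshahpjjl" (len 11), cursors c1@2 c2@6 c3@8, authorship .1...2.....
Authorship (.=original, N=cursor N): . 1 . . . 2 . . . . .
Index 5: author = 2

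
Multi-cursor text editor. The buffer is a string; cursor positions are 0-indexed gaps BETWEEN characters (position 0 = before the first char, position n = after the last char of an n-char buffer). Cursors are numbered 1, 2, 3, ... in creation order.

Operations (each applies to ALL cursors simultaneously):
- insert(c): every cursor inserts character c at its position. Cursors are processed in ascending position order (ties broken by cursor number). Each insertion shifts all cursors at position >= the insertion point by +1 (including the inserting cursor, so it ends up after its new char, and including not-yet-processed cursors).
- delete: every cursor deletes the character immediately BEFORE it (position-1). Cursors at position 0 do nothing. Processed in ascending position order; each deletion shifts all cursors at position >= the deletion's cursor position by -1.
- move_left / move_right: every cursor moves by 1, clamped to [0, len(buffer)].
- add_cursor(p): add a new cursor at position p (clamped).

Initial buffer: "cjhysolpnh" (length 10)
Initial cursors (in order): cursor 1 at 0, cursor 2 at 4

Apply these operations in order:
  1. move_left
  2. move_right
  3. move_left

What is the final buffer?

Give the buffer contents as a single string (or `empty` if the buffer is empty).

Answer: cjhysolpnh

Derivation:
After op 1 (move_left): buffer="cjhysolpnh" (len 10), cursors c1@0 c2@3, authorship ..........
After op 2 (move_right): buffer="cjhysolpnh" (len 10), cursors c1@1 c2@4, authorship ..........
After op 3 (move_left): buffer="cjhysolpnh" (len 10), cursors c1@0 c2@3, authorship ..........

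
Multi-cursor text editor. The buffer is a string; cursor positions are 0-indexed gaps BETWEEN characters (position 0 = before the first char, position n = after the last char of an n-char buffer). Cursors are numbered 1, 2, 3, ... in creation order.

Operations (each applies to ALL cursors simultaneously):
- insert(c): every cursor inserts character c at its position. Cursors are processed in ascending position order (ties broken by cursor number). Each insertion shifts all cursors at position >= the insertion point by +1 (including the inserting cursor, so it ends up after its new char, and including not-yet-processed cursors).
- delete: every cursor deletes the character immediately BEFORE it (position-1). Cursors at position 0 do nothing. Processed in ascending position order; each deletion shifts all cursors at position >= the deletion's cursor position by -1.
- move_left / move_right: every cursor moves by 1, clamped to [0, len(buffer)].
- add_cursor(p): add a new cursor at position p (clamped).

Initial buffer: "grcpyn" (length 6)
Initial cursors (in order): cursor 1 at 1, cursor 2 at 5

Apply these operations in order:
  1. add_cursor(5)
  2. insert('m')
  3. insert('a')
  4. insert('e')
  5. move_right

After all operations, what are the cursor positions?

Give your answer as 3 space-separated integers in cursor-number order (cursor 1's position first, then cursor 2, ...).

Answer: 5 15 15

Derivation:
After op 1 (add_cursor(5)): buffer="grcpyn" (len 6), cursors c1@1 c2@5 c3@5, authorship ......
After op 2 (insert('m')): buffer="gmrcpymmn" (len 9), cursors c1@2 c2@8 c3@8, authorship .1....23.
After op 3 (insert('a')): buffer="gmarcpymmaan" (len 12), cursors c1@3 c2@11 c3@11, authorship .11....2323.
After op 4 (insert('e')): buffer="gmaercpymmaaeen" (len 15), cursors c1@4 c2@14 c3@14, authorship .111....232323.
After op 5 (move_right): buffer="gmaercpymmaaeen" (len 15), cursors c1@5 c2@15 c3@15, authorship .111....232323.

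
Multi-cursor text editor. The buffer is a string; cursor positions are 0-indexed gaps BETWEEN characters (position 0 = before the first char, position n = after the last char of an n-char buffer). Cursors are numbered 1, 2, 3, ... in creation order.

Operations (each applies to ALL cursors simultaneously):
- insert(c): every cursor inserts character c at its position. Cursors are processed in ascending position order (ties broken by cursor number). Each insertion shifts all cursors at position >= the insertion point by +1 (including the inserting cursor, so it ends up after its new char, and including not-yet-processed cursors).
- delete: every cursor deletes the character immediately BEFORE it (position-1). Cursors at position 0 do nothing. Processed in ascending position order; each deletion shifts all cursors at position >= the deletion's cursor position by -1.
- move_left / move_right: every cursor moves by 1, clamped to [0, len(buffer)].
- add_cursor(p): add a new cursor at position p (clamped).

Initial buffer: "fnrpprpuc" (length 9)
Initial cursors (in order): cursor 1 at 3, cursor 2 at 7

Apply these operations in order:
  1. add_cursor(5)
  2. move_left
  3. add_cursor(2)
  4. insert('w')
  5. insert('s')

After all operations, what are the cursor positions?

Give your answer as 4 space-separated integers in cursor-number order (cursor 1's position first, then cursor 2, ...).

Answer: 6 14 10 6

Derivation:
After op 1 (add_cursor(5)): buffer="fnrpprpuc" (len 9), cursors c1@3 c3@5 c2@7, authorship .........
After op 2 (move_left): buffer="fnrpprpuc" (len 9), cursors c1@2 c3@4 c2@6, authorship .........
After op 3 (add_cursor(2)): buffer="fnrpprpuc" (len 9), cursors c1@2 c4@2 c3@4 c2@6, authorship .........
After op 4 (insert('w')): buffer="fnwwrpwprwpuc" (len 13), cursors c1@4 c4@4 c3@7 c2@10, authorship ..14..3..2...
After op 5 (insert('s')): buffer="fnwwssrpwsprwspuc" (len 17), cursors c1@6 c4@6 c3@10 c2@14, authorship ..1414..33..22...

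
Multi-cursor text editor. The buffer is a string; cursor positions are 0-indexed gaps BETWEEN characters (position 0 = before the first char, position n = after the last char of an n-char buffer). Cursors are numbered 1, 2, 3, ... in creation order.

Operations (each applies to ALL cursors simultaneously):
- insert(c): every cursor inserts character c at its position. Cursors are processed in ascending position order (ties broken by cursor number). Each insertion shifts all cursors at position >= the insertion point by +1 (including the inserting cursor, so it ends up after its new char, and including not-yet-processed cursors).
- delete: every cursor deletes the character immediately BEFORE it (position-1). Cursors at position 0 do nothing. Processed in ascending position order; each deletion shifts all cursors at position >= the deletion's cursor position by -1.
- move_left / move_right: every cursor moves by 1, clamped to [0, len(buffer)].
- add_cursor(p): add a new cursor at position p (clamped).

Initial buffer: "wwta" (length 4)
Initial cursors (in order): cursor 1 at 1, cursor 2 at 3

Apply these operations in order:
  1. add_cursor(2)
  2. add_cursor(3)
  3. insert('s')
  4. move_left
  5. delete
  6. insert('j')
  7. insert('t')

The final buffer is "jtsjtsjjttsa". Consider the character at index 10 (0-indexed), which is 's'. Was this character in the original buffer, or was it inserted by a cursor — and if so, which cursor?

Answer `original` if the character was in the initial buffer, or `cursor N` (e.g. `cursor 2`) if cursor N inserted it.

After op 1 (add_cursor(2)): buffer="wwta" (len 4), cursors c1@1 c3@2 c2@3, authorship ....
After op 2 (add_cursor(3)): buffer="wwta" (len 4), cursors c1@1 c3@2 c2@3 c4@3, authorship ....
After op 3 (insert('s')): buffer="wswstssa" (len 8), cursors c1@2 c3@4 c2@7 c4@7, authorship .1.3.24.
After op 4 (move_left): buffer="wswstssa" (len 8), cursors c1@1 c3@3 c2@6 c4@6, authorship .1.3.24.
After op 5 (delete): buffer="sssa" (len 4), cursors c1@0 c3@1 c2@2 c4@2, authorship 134.
After op 6 (insert('j')): buffer="jsjsjjsa" (len 8), cursors c1@1 c3@3 c2@6 c4@6, authorship 1133244.
After op 7 (insert('t')): buffer="jtsjtsjjttsa" (len 12), cursors c1@2 c3@5 c2@10 c4@10, authorship 11133324244.
Authorship (.=original, N=cursor N): 1 1 1 3 3 3 2 4 2 4 4 .
Index 10: author = 4

Answer: cursor 4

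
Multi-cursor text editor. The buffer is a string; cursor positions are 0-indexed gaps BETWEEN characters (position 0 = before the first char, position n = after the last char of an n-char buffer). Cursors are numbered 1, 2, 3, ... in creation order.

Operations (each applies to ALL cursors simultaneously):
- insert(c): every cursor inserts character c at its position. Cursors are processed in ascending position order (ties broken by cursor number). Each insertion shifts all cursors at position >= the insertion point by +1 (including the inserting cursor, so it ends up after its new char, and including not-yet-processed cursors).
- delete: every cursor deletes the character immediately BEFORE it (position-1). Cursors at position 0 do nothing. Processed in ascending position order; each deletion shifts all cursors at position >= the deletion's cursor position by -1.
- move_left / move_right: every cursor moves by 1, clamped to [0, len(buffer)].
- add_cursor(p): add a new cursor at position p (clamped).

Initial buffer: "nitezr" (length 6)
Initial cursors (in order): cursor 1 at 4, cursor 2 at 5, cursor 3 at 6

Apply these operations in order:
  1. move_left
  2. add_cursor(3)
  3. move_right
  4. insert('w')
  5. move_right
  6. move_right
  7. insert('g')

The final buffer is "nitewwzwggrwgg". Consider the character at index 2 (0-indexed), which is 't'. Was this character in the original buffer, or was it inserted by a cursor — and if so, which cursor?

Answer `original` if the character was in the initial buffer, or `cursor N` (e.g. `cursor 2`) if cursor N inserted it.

Answer: original

Derivation:
After op 1 (move_left): buffer="nitezr" (len 6), cursors c1@3 c2@4 c3@5, authorship ......
After op 2 (add_cursor(3)): buffer="nitezr" (len 6), cursors c1@3 c4@3 c2@4 c3@5, authorship ......
After op 3 (move_right): buffer="nitezr" (len 6), cursors c1@4 c4@4 c2@5 c3@6, authorship ......
After op 4 (insert('w')): buffer="nitewwzwrw" (len 10), cursors c1@6 c4@6 c2@8 c3@10, authorship ....14.2.3
After op 5 (move_right): buffer="nitewwzwrw" (len 10), cursors c1@7 c4@7 c2@9 c3@10, authorship ....14.2.3
After op 6 (move_right): buffer="nitewwzwrw" (len 10), cursors c1@8 c4@8 c2@10 c3@10, authorship ....14.2.3
After op 7 (insert('g')): buffer="nitewwzwggrwgg" (len 14), cursors c1@10 c4@10 c2@14 c3@14, authorship ....14.214.323
Authorship (.=original, N=cursor N): . . . . 1 4 . 2 1 4 . 3 2 3
Index 2: author = original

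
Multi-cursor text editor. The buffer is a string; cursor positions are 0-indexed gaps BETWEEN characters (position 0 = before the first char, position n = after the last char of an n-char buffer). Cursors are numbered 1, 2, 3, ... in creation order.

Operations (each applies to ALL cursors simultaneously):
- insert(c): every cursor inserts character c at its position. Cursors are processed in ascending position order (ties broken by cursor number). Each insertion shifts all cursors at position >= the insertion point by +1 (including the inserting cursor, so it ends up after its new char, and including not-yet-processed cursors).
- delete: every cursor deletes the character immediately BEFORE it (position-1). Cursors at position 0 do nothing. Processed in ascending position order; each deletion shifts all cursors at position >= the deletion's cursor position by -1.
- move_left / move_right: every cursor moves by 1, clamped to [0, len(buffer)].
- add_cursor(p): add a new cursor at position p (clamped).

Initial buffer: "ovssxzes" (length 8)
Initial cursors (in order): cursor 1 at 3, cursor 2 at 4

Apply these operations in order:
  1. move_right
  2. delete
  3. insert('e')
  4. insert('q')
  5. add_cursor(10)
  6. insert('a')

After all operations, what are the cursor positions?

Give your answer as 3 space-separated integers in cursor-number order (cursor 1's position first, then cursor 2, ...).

Answer: 9 9 13

Derivation:
After op 1 (move_right): buffer="ovssxzes" (len 8), cursors c1@4 c2@5, authorship ........
After op 2 (delete): buffer="ovszes" (len 6), cursors c1@3 c2@3, authorship ......
After op 3 (insert('e')): buffer="ovseezes" (len 8), cursors c1@5 c2@5, authorship ...12...
After op 4 (insert('q')): buffer="ovseeqqzes" (len 10), cursors c1@7 c2@7, authorship ...1212...
After op 5 (add_cursor(10)): buffer="ovseeqqzes" (len 10), cursors c1@7 c2@7 c3@10, authorship ...1212...
After op 6 (insert('a')): buffer="ovseeqqaazesa" (len 13), cursors c1@9 c2@9 c3@13, authorship ...121212...3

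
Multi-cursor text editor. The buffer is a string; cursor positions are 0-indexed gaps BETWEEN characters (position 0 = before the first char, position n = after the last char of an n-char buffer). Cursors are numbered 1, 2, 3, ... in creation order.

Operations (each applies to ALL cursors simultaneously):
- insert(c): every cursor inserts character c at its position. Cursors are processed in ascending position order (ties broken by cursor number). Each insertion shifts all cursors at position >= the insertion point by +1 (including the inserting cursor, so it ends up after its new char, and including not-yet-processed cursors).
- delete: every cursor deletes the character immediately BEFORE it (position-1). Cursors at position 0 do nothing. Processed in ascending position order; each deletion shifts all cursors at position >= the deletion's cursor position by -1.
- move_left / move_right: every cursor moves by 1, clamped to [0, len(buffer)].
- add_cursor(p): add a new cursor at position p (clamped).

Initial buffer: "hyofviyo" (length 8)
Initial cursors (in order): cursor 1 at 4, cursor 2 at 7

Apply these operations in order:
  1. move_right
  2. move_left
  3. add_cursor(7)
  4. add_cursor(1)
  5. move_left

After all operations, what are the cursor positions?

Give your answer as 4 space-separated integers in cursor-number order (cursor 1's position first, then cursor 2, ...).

Answer: 3 6 6 0

Derivation:
After op 1 (move_right): buffer="hyofviyo" (len 8), cursors c1@5 c2@8, authorship ........
After op 2 (move_left): buffer="hyofviyo" (len 8), cursors c1@4 c2@7, authorship ........
After op 3 (add_cursor(7)): buffer="hyofviyo" (len 8), cursors c1@4 c2@7 c3@7, authorship ........
After op 4 (add_cursor(1)): buffer="hyofviyo" (len 8), cursors c4@1 c1@4 c2@7 c3@7, authorship ........
After op 5 (move_left): buffer="hyofviyo" (len 8), cursors c4@0 c1@3 c2@6 c3@6, authorship ........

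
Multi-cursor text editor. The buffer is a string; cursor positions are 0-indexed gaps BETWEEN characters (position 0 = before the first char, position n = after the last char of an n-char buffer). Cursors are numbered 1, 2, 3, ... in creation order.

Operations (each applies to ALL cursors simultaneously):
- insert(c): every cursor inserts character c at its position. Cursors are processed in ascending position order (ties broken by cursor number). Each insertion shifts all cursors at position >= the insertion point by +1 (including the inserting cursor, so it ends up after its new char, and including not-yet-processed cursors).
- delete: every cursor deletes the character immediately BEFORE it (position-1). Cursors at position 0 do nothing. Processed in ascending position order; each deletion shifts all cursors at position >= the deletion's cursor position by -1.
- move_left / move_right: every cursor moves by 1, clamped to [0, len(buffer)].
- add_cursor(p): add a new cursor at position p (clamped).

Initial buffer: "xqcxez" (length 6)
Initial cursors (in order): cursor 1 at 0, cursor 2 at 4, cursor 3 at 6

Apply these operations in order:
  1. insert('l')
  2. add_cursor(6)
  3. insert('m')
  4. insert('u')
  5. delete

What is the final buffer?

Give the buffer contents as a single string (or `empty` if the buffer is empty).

Answer: lmxqcxlmmezlm

Derivation:
After op 1 (insert('l')): buffer="lxqcxlezl" (len 9), cursors c1@1 c2@6 c3@9, authorship 1....2..3
After op 2 (add_cursor(6)): buffer="lxqcxlezl" (len 9), cursors c1@1 c2@6 c4@6 c3@9, authorship 1....2..3
After op 3 (insert('m')): buffer="lmxqcxlmmezlm" (len 13), cursors c1@2 c2@9 c4@9 c3@13, authorship 11....224..33
After op 4 (insert('u')): buffer="lmuxqcxlmmuuezlmu" (len 17), cursors c1@3 c2@12 c4@12 c3@17, authorship 111....22424..333
After op 5 (delete): buffer="lmxqcxlmmezlm" (len 13), cursors c1@2 c2@9 c4@9 c3@13, authorship 11....224..33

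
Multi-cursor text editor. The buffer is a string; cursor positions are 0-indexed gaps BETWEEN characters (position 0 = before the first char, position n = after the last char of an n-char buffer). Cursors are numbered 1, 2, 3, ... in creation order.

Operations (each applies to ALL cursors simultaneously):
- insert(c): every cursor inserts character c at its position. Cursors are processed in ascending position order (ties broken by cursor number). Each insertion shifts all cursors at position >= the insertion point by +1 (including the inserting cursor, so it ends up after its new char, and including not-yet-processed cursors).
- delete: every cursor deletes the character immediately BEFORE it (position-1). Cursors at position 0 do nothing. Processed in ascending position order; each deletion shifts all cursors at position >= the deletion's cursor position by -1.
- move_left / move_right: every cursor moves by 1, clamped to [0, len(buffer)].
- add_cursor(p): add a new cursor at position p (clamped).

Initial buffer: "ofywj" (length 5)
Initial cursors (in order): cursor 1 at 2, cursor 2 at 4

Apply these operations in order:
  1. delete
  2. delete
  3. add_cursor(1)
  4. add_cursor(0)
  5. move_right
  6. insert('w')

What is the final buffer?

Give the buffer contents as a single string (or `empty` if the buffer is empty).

After op 1 (delete): buffer="oyj" (len 3), cursors c1@1 c2@2, authorship ...
After op 2 (delete): buffer="j" (len 1), cursors c1@0 c2@0, authorship .
After op 3 (add_cursor(1)): buffer="j" (len 1), cursors c1@0 c2@0 c3@1, authorship .
After op 4 (add_cursor(0)): buffer="j" (len 1), cursors c1@0 c2@0 c4@0 c3@1, authorship .
After op 5 (move_right): buffer="j" (len 1), cursors c1@1 c2@1 c3@1 c4@1, authorship .
After op 6 (insert('w')): buffer="jwwww" (len 5), cursors c1@5 c2@5 c3@5 c4@5, authorship .1234

Answer: jwwww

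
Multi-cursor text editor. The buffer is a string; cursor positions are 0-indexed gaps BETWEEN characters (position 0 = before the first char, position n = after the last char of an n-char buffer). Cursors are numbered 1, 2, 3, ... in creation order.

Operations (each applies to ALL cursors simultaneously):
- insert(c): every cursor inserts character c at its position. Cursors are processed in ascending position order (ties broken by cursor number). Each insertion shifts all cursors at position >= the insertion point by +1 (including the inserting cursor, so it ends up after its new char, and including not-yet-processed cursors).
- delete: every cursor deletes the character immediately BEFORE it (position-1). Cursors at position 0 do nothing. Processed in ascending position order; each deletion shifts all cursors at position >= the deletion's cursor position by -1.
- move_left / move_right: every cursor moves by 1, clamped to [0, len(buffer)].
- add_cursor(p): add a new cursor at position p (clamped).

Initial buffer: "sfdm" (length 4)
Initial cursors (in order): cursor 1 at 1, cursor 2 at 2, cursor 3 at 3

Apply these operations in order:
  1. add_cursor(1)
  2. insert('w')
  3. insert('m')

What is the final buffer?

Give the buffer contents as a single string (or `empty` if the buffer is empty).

After op 1 (add_cursor(1)): buffer="sfdm" (len 4), cursors c1@1 c4@1 c2@2 c3@3, authorship ....
After op 2 (insert('w')): buffer="swwfwdwm" (len 8), cursors c1@3 c4@3 c2@5 c3@7, authorship .14.2.3.
After op 3 (insert('m')): buffer="swwmmfwmdwmm" (len 12), cursors c1@5 c4@5 c2@8 c3@11, authorship .1414.22.33.

Answer: swwmmfwmdwmm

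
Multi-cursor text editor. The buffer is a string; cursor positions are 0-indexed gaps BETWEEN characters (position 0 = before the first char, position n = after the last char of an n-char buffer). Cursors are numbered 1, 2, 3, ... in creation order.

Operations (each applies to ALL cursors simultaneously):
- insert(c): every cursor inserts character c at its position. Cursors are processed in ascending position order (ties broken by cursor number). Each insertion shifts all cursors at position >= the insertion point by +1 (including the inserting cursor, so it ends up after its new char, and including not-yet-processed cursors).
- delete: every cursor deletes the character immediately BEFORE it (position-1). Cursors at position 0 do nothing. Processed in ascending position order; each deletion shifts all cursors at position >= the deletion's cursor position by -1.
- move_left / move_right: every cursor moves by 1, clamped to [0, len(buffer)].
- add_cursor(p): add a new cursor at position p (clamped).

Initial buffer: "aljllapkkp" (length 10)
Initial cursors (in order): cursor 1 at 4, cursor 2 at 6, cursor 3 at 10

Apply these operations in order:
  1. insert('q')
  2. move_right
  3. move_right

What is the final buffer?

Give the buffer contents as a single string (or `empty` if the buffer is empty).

After op 1 (insert('q')): buffer="aljlqlaqpkkpq" (len 13), cursors c1@5 c2@8 c3@13, authorship ....1..2....3
After op 2 (move_right): buffer="aljlqlaqpkkpq" (len 13), cursors c1@6 c2@9 c3@13, authorship ....1..2....3
After op 3 (move_right): buffer="aljlqlaqpkkpq" (len 13), cursors c1@7 c2@10 c3@13, authorship ....1..2....3

Answer: aljlqlaqpkkpq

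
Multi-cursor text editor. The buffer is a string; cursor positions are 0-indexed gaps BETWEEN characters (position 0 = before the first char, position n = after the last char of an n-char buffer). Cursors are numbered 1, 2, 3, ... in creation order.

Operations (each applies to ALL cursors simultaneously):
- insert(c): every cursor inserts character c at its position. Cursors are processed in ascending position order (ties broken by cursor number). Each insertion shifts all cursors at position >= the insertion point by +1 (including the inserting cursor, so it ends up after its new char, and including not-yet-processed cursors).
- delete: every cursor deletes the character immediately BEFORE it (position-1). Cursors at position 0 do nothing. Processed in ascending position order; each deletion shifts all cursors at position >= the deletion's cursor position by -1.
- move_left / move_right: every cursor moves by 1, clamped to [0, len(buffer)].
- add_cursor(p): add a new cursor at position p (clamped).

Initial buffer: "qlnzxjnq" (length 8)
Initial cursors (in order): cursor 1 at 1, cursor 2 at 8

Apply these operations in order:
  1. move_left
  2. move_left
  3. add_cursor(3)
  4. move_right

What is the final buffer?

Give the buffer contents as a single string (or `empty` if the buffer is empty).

After op 1 (move_left): buffer="qlnzxjnq" (len 8), cursors c1@0 c2@7, authorship ........
After op 2 (move_left): buffer="qlnzxjnq" (len 8), cursors c1@0 c2@6, authorship ........
After op 3 (add_cursor(3)): buffer="qlnzxjnq" (len 8), cursors c1@0 c3@3 c2@6, authorship ........
After op 4 (move_right): buffer="qlnzxjnq" (len 8), cursors c1@1 c3@4 c2@7, authorship ........

Answer: qlnzxjnq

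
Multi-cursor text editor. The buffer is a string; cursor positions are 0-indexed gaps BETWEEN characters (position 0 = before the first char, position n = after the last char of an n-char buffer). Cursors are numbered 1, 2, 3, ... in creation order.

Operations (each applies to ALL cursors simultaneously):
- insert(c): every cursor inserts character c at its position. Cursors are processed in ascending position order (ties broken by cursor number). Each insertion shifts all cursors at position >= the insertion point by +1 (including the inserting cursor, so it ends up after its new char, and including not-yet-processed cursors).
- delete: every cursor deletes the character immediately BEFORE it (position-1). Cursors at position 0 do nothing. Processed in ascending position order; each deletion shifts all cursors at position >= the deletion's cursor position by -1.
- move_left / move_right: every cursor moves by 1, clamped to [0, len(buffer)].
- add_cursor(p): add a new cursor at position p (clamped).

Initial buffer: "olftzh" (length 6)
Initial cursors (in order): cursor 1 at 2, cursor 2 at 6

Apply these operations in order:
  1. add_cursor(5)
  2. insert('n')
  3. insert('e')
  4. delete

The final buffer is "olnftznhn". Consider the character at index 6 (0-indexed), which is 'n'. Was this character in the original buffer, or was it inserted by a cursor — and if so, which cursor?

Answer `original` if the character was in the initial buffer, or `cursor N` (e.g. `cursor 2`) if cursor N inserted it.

After op 1 (add_cursor(5)): buffer="olftzh" (len 6), cursors c1@2 c3@5 c2@6, authorship ......
After op 2 (insert('n')): buffer="olnftznhn" (len 9), cursors c1@3 c3@7 c2@9, authorship ..1...3.2
After op 3 (insert('e')): buffer="olneftznehne" (len 12), cursors c1@4 c3@9 c2@12, authorship ..11...33.22
After op 4 (delete): buffer="olnftznhn" (len 9), cursors c1@3 c3@7 c2@9, authorship ..1...3.2
Authorship (.=original, N=cursor N): . . 1 . . . 3 . 2
Index 6: author = 3

Answer: cursor 3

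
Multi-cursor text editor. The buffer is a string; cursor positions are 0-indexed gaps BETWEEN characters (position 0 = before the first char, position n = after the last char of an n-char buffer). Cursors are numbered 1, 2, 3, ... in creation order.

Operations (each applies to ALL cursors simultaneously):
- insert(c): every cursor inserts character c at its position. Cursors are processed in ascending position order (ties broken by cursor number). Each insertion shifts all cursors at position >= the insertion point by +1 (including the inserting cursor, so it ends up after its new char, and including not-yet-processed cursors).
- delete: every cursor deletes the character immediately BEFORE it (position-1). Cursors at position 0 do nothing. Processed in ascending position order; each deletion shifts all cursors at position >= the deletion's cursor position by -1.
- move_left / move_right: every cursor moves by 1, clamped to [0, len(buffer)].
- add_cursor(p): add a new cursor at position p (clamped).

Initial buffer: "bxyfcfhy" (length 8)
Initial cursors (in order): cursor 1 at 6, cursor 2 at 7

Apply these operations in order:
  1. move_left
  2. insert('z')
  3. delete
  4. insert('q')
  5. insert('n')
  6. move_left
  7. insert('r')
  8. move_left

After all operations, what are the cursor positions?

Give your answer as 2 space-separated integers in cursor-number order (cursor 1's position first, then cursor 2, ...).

Answer: 6 10

Derivation:
After op 1 (move_left): buffer="bxyfcfhy" (len 8), cursors c1@5 c2@6, authorship ........
After op 2 (insert('z')): buffer="bxyfczfzhy" (len 10), cursors c1@6 c2@8, authorship .....1.2..
After op 3 (delete): buffer="bxyfcfhy" (len 8), cursors c1@5 c2@6, authorship ........
After op 4 (insert('q')): buffer="bxyfcqfqhy" (len 10), cursors c1@6 c2@8, authorship .....1.2..
After op 5 (insert('n')): buffer="bxyfcqnfqnhy" (len 12), cursors c1@7 c2@10, authorship .....11.22..
After op 6 (move_left): buffer="bxyfcqnfqnhy" (len 12), cursors c1@6 c2@9, authorship .....11.22..
After op 7 (insert('r')): buffer="bxyfcqrnfqrnhy" (len 14), cursors c1@7 c2@11, authorship .....111.222..
After op 8 (move_left): buffer="bxyfcqrnfqrnhy" (len 14), cursors c1@6 c2@10, authorship .....111.222..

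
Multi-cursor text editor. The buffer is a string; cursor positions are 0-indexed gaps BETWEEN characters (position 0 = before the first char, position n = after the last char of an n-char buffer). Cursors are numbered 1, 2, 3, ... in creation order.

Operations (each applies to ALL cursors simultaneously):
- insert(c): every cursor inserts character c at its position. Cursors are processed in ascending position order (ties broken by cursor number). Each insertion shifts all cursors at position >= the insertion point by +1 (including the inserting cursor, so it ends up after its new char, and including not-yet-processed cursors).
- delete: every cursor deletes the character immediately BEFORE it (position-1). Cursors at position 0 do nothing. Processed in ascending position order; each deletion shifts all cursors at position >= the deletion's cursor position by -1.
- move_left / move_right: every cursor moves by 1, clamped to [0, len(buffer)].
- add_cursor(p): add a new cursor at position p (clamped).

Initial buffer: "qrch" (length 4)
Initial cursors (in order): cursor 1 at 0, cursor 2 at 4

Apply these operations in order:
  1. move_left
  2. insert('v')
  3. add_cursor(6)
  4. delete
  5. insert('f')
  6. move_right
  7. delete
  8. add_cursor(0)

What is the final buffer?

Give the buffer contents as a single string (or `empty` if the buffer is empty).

After op 1 (move_left): buffer="qrch" (len 4), cursors c1@0 c2@3, authorship ....
After op 2 (insert('v')): buffer="vqrcvh" (len 6), cursors c1@1 c2@5, authorship 1...2.
After op 3 (add_cursor(6)): buffer="vqrcvh" (len 6), cursors c1@1 c2@5 c3@6, authorship 1...2.
After op 4 (delete): buffer="qrc" (len 3), cursors c1@0 c2@3 c3@3, authorship ...
After op 5 (insert('f')): buffer="fqrcff" (len 6), cursors c1@1 c2@6 c3@6, authorship 1...23
After op 6 (move_right): buffer="fqrcff" (len 6), cursors c1@2 c2@6 c3@6, authorship 1...23
After op 7 (delete): buffer="frc" (len 3), cursors c1@1 c2@3 c3@3, authorship 1..
After op 8 (add_cursor(0)): buffer="frc" (len 3), cursors c4@0 c1@1 c2@3 c3@3, authorship 1..

Answer: frc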